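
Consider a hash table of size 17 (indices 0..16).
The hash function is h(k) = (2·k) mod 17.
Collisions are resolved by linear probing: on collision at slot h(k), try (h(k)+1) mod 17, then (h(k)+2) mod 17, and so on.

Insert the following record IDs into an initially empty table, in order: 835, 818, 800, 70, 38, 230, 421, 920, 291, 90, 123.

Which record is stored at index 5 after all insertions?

835: h=4 → slot 4
818: h=4, probe 4,5 → slot 5
800: h=2 → slot 2
70: h=4, probe 4,5,6 → slot 6
38: h=8 → slot 8
230: h=1 → slot 1
421: h=9 → slot 9
920: h=4, probe 4,5,6,7 → slot 7
291: h=4, probe 4,5,6,7,8,9,10 → slot 10
90: h=10, probe 10,11 → slot 11
123: h=8, probe 8,9,10,11,12 → slot 12
Table: [., 230, 800, ., 835, 818, 70, 920, 38, 421, 291, 90, 123, ., ., ., .]

818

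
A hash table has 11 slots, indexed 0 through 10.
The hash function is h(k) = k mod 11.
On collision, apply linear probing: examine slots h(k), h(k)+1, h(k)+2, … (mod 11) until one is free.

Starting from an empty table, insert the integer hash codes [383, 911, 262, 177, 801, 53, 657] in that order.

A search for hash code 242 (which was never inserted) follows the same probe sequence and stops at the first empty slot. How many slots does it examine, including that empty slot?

5

383: h=9 -> slot 9
911: h=9, probe 9,10 -> slot 10
262: h=9, probe 9,10,0 -> slot 0
177: h=1 -> slot 1
801: h=9, probe 9,10,0,1,2 -> slot 2
53: h=9, probe 9,10,0,1,2,3 -> slot 3
657: h=8 -> slot 8
Table: [262, 177, 801, 53, -, -, -, -, 657, 383, 911]
Lookup 242: h=0, probe 0,1,2,3,4 → slot 4 empty, not found.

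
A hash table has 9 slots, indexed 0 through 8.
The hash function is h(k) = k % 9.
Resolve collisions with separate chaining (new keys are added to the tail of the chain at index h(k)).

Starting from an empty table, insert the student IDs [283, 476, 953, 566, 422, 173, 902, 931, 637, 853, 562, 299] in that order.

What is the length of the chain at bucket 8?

4

283 → bucket 4
476 → bucket 8
953 → bucket 8 (collision)
566 → bucket 8 (collision)
422 → bucket 8 (collision)
173 → bucket 2
902 → bucket 2 (collision)
931 → bucket 4 (collision)
637 → bucket 7
853 → bucket 7 (collision)
562 → bucket 4 (collision)
299 → bucket 2 (collision)
Final buckets:
0: ∅
1: ∅
2: 173 -> 902 -> 299
3: ∅
4: 283 -> 931 -> 562
5: ∅
6: ∅
7: 637 -> 853
8: 476 -> 953 -> 566 -> 422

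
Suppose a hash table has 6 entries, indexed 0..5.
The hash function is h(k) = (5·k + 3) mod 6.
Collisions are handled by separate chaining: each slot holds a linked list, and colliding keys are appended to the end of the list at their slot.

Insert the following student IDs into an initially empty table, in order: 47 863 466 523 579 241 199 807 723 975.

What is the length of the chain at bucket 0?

Insert 47: h=4, bucket 4 empty -> new chain.
Insert 863: h=4, bucket 4 nonempty -> append to chain.
Insert 466: h=5, bucket 5 empty -> new chain.
Insert 523: h=2, bucket 2 empty -> new chain.
Insert 579: h=0, bucket 0 empty -> new chain.
Insert 241: h=2, bucket 2 nonempty -> append to chain.
Insert 199: h=2, bucket 2 nonempty -> append to chain.
Insert 807: h=0, bucket 0 nonempty -> append to chain.
Insert 723: h=0, bucket 0 nonempty -> append to chain.
Insert 975: h=0, bucket 0 nonempty -> append to chain.
Final buckets:
0: 579 -> 807 -> 723 -> 975
1: .
2: 523 -> 241 -> 199
3: .
4: 47 -> 863
5: 466

4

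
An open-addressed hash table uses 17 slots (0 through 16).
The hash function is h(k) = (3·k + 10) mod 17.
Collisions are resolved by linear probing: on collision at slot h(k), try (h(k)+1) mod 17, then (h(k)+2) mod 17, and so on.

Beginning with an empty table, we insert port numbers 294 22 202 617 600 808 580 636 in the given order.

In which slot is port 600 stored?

294 hashes to 8; slot 8 is free => place at 8.
22 hashes to 8; 8 taken => place at 9.
202 hashes to 4; slot 4 is free => place at 4.
617 hashes to 8; 8,9 taken => place at 10.
600 hashes to 8; 8,9,10 taken => place at 11.
808 hashes to 3; slot 3 is free => place at 3.
580 hashes to 16; slot 16 is free => place at 16.
636 hashes to 14; slot 14 is free => place at 14.
Table: [., ., ., 808, 202, ., ., ., 294, 22, 617, 600, ., ., 636, ., 580]

11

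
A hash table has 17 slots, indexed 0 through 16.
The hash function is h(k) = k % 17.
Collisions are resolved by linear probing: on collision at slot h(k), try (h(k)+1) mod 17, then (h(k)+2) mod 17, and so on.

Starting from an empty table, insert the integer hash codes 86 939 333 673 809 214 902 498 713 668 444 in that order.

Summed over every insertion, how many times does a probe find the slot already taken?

9

86: h=1 → slot 1
939: h=4 → slot 4
333: h=10 → slot 10
673: h=10, probe 10,11 → slot 11
809: h=10, probe 10,11,12 → slot 12
214: h=10, probe 10,11,12,13 → slot 13
902: h=1, probe 1,2 → slot 2
498: h=5 → slot 5
713: h=16 → slot 16
668: h=5, probe 5,6 → slot 6
444: h=2, probe 2,3 → slot 3
Table: [-, 86, 902, 444, 939, 498, 668, -, -, -, 333, 673, 809, 214, -, -, 713]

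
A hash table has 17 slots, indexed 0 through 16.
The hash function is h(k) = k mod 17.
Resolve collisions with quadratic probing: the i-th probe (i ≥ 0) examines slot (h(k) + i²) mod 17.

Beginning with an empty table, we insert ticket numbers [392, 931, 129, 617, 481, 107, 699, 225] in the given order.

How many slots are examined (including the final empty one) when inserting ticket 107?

Insert 392: h=1, slot 1 empty -> index 1.
Insert 931: h=13, slot 13 empty -> index 13.
Insert 129: h=10, slot 10 empty -> index 10.
Insert 617: h=5, slot 5 empty -> index 5.
Insert 481: h=5, slot 5 occupied -> index 6.
Insert 107: h=5, slots 5,6 occupied -> index 9.
Insert 699: h=2, slot 2 empty -> index 2.
Insert 225: h=4, slot 4 empty -> index 4.
Table: [., 392, 699, ., 225, 617, 481, ., ., 107, 129, ., ., 931, ., ., .]

3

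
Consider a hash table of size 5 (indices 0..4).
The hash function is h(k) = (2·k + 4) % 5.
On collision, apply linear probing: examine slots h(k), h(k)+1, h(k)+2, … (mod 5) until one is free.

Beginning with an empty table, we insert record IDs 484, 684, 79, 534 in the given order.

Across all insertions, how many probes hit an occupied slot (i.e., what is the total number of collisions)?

6

484: h=2 => slot 2
684: h=2, probe 2,3 => slot 3
79: h=2, probe 2,3,4 => slot 4
534: h=2, probe 2,3,4,0 => slot 0
Table: [534, ∅, 484, 684, 79]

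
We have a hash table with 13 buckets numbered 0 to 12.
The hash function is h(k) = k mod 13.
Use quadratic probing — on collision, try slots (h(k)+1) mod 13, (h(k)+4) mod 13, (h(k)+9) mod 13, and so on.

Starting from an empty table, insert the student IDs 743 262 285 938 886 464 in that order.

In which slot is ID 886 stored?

11

743: h=2 => slot 2
262: h=2, probe 2,3 => slot 3
285: h=12 => slot 12
938: h=2, probe 2,3,6 => slot 6
886: h=2, probe 2,3,6,11 => slot 11
464: h=9 => slot 9
Table: [∅, ∅, 743, 262, ∅, ∅, 938, ∅, ∅, 464, ∅, 886, 285]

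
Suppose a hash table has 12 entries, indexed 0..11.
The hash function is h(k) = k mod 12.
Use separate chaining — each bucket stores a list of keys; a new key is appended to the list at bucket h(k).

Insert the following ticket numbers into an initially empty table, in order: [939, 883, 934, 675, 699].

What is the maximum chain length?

939 -> bucket 3
883 -> bucket 7
934 -> bucket 10
675 -> bucket 3 (collision)
699 -> bucket 3 (collision)
Final buckets:
0: _
1: _
2: _
3: 939 -> 675 -> 699
4: _
5: _
6: _
7: 883
8: _
9: _
10: 934
11: _

3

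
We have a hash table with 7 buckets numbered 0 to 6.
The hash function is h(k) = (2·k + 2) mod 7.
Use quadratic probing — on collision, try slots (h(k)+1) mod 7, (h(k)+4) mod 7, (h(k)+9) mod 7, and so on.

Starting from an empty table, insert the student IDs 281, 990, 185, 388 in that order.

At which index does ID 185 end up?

281: h=4 => slot 4
990: h=1 => slot 1
185: h=1, probe 1,2 => slot 2
388: h=1, probe 1,2,5 => slot 5
Table: [∅, 990, 185, ∅, 281, 388, ∅]

2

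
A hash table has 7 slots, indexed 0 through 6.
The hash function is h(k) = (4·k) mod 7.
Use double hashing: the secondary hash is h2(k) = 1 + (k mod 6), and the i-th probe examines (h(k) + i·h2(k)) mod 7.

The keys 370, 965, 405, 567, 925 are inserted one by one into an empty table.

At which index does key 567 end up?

370 hashes to 3; slot 3 is free → place at 3.
965 hashes to 3, h2=6; 3 taken → place at 2.
405 hashes to 3, h2=4; 3 taken → place at 0.
567 hashes to 0, h2=4; 0 taken → place at 4.
925 hashes to 4, h2=2; 4 taken → place at 6.
Table: [405, —, 965, 370, 567, —, 925]

4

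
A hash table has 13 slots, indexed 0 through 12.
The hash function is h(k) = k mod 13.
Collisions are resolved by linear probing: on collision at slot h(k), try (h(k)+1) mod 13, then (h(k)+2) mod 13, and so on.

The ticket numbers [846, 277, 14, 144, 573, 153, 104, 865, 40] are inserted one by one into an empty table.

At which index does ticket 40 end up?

6

846 hashes to 1; slot 1 is free → place at 1.
277 hashes to 4; slot 4 is free → place at 4.
14 hashes to 1; 1 taken → place at 2.
144 hashes to 1; 1,2 taken → place at 3.
573 hashes to 1; 1,2,3,4 taken → place at 5.
153 hashes to 10; slot 10 is free → place at 10.
104 hashes to 0; slot 0 is free → place at 0.
865 hashes to 7; slot 7 is free → place at 7.
40 hashes to 1; 1,2,3,4,5 taken → place at 6.
Table: [104, 846, 14, 144, 277, 573, 40, 865, ., ., 153, ., .]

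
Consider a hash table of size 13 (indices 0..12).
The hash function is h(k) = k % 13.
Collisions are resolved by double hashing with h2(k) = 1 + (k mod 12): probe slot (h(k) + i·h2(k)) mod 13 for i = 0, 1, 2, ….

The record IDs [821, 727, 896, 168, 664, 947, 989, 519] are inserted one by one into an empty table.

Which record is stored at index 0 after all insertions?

Insert 821: h=2, slot 2 empty => index 2.
Insert 727: h=12, slot 12 empty => index 12.
Insert 896: h=12, h2=9, slot 12 occupied => index 8.
Insert 168: h=12, h2=1, slot 12 occupied => index 0.
Insert 664: h=1, slot 1 empty => index 1.
Insert 947: h=11, slot 11 empty => index 11.
Insert 989: h=1, h2=6, slot 1 occupied => index 7.
Insert 519: h=12, h2=4, slot 12 occupied => index 3.
Table: [168, 664, 821, 519, ., ., ., 989, 896, ., ., 947, 727]

168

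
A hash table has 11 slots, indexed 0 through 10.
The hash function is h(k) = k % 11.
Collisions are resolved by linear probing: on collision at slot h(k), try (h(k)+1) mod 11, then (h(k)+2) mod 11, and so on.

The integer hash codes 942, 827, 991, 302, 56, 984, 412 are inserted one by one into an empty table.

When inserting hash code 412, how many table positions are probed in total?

942 hashes to 7; slot 7 is free => place at 7.
827 hashes to 2; slot 2 is free => place at 2.
991 hashes to 1; slot 1 is free => place at 1.
302 hashes to 5; slot 5 is free => place at 5.
56 hashes to 1; 1,2 taken => place at 3.
984 hashes to 5; 5 taken => place at 6.
412 hashes to 5; 5,6,7 taken => place at 8.
Table: [∅, 991, 827, 56, ∅, 302, 984, 942, 412, ∅, ∅]

4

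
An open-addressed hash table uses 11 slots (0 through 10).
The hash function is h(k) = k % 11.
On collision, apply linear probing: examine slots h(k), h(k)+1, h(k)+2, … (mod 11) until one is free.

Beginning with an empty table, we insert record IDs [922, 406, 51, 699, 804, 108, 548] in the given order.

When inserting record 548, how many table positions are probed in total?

Insert 922: h=9, slot 9 empty → index 9.
Insert 406: h=10, slot 10 empty → index 10.
Insert 51: h=7, slot 7 empty → index 7.
Insert 699: h=6, slot 6 empty → index 6.
Insert 804: h=1, slot 1 empty → index 1.
Insert 108: h=9, slots 9,10 occupied → index 0.
Insert 548: h=9, slots 9,10,0,1 occupied → index 2.
Table: [108, 804, 548, -, -, -, 699, 51, -, 922, 406]

5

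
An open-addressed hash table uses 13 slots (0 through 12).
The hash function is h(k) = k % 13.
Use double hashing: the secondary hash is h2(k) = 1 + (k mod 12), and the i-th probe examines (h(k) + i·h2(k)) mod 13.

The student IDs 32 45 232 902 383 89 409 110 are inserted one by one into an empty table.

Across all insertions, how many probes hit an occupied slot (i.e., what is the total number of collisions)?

7

32: h=6 -> slot 6
45: h=6, h2=10, probe 6,3 -> slot 3
232: h=11 -> slot 11
902: h=5 -> slot 5
383: h=6, h2=12, probe 6,5,4 -> slot 4
89: h=11, h2=6, probe 11,4,10 -> slot 10
409: h=6, h2=2, probe 6,8 -> slot 8
110: h=6, h2=3, probe 6,9 -> slot 9
Table: [∅, ∅, ∅, 45, 383, 902, 32, ∅, 409, 110, 89, 232, ∅]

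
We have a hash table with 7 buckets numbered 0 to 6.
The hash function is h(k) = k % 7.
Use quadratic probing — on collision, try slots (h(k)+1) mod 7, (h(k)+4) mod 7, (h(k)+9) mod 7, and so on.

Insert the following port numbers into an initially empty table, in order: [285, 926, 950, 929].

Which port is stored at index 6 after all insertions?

950

285 hashes to 5; slot 5 is free => place at 5.
926 hashes to 2; slot 2 is free => place at 2.
950 hashes to 5; 5 taken => place at 6.
929 hashes to 5; 5,6,2 taken => place at 0.
Table: [929, ∅, 926, ∅, ∅, 285, 950]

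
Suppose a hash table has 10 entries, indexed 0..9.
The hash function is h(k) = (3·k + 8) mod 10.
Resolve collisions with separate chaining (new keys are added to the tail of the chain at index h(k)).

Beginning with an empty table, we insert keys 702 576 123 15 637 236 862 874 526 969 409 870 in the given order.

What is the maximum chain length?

3

702 -> bucket 4
576 -> bucket 6
123 -> bucket 7
15 -> bucket 3
637 -> bucket 9
236 -> bucket 6 (collision)
862 -> bucket 4 (collision)
874 -> bucket 0
526 -> bucket 6 (collision)
969 -> bucket 5
409 -> bucket 5 (collision)
870 -> bucket 8
Final buckets:
0: 874
1: _
2: _
3: 15
4: 702 -> 862
5: 969 -> 409
6: 576 -> 236 -> 526
7: 123
8: 870
9: 637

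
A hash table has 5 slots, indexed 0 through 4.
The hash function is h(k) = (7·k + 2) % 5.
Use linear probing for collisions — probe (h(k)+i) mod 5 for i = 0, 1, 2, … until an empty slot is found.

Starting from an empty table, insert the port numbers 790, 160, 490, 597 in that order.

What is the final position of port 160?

3

790 hashes to 2; slot 2 is free => place at 2.
160 hashes to 2; 2 taken => place at 3.
490 hashes to 2; 2,3 taken => place at 4.
597 hashes to 1; slot 1 is free => place at 1.
Table: [—, 597, 790, 160, 490]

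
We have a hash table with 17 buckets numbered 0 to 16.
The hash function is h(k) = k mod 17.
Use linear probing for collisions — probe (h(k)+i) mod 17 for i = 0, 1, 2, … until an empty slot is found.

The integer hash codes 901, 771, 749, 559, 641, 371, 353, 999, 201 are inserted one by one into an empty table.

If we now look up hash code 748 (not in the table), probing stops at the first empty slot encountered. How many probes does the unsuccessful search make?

901: h=0 => slot 0
771: h=6 => slot 6
749: h=1 => slot 1
559: h=15 => slot 15
641: h=12 => slot 12
371: h=14 => slot 14
353: h=13 => slot 13
999: h=13, probe 13,14,15,16 => slot 16
201: h=14, probe 14,15,16,0,1,2 => slot 2
Table: [901, 749, 201, ., ., ., 771, ., ., ., ., ., 641, 353, 371, 559, 999]
Lookup 748: h=0, probe 0,1,2,3 → slot 3 empty, not found.

4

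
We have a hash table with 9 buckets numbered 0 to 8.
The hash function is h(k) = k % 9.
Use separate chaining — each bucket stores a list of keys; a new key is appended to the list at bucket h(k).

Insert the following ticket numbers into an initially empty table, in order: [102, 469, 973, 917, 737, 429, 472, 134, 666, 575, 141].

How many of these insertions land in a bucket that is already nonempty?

102 -> bucket 3
469 -> bucket 1
973 -> bucket 1 (collision)
917 -> bucket 8
737 -> bucket 8 (collision)
429 -> bucket 6
472 -> bucket 4
134 -> bucket 8 (collision)
666 -> bucket 0
575 -> bucket 8 (collision)
141 -> bucket 6 (collision)
Final buckets:
0: 666
1: 469 -> 973
2: _
3: 102
4: 472
5: _
6: 429 -> 141
7: _
8: 917 -> 737 -> 134 -> 575

5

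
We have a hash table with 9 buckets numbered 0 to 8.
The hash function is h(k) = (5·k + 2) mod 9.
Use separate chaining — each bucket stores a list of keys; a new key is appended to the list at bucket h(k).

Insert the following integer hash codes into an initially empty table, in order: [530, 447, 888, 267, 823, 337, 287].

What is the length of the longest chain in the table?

3

530 → bucket 6
447 → bucket 5
888 → bucket 5 (collision)
267 → bucket 5 (collision)
823 → bucket 4
337 → bucket 4 (collision)
287 → bucket 6 (collision)
Final buckets:
0: ∅
1: ∅
2: ∅
3: ∅
4: 823 -> 337
5: 447 -> 888 -> 267
6: 530 -> 287
7: ∅
8: ∅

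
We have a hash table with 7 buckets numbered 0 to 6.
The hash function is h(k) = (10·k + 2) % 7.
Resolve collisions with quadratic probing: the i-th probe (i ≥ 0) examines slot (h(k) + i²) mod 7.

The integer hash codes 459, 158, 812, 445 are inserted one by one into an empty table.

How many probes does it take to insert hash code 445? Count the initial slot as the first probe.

459: h=0 => slot 0
158: h=0, probe 0,1 => slot 1
812: h=2 => slot 2
445: h=0, probe 0,1,4 => slot 4
Table: [459, 158, 812, -, 445, -, -]

3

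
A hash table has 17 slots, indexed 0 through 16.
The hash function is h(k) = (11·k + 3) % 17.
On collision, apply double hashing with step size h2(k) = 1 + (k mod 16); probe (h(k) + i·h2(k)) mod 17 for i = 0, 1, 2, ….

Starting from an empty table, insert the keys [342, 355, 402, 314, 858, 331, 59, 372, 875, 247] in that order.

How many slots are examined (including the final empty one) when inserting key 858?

Insert 342: h=8, slot 8 empty → index 8.
Insert 355: h=15, slot 15 empty → index 15.
Insert 402: h=5, slot 5 empty → index 5.
Insert 314: h=6, slot 6 empty → index 6.
Insert 858: h=6, h2=11, slot 6 occupied → index 0.
Insert 331: h=6, h2=12, slot 6 occupied → index 1.
Insert 59: h=6, h2=12, slots 6,1 occupied → index 13.
Insert 372: h=15, h2=5, slot 15 occupied → index 3.
Insert 875: h=6, h2=12, slots 6,1,13,8,3,15 occupied → index 10.
Insert 247: h=0, h2=8, slots 0,8 occupied → index 16.
Table: [858, 331, _, 372, _, 402, 314, _, 342, _, 875, _, _, 59, _, 355, 247]

2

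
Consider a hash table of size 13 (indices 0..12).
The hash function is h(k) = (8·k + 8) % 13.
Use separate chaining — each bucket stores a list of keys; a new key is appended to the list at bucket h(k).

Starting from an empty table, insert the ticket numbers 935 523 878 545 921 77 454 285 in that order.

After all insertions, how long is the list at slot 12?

935 -> bucket 0
523 -> bucket 6
878 -> bucket 12
545 -> bucket 0 (collision)
921 -> bucket 5
77 -> bucket 0 (collision)
454 -> bucket 0 (collision)
285 -> bucket 0 (collision)
Final buckets:
0: 935 -> 545 -> 77 -> 454 -> 285
1: -
2: -
3: -
4: -
5: 921
6: 523
7: -
8: -
9: -
10: -
11: -
12: 878

1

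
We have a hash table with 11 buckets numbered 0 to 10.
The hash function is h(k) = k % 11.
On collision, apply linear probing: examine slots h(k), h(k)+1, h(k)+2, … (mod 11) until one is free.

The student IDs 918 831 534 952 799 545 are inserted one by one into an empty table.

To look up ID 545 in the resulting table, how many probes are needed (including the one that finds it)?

918 hashes to 5; slot 5 is free -> place at 5.
831 hashes to 6; slot 6 is free -> place at 6.
534 hashes to 6; 6 taken -> place at 7.
952 hashes to 6; 6,7 taken -> place at 8.
799 hashes to 7; 7,8 taken -> place at 9.
545 hashes to 6; 6,7,8,9 taken -> place at 10.
Table: [_, _, _, _, _, 918, 831, 534, 952, 799, 545]
Lookup 545: h=6, probe 6,7,8,9,10 → found at 10.

5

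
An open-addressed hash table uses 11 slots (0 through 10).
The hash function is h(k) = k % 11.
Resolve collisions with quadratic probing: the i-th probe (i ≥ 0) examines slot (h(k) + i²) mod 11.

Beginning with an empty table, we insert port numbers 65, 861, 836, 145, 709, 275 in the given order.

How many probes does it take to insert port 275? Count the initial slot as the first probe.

2

65: h=10 -> slot 10
861: h=3 -> slot 3
836: h=0 -> slot 0
145: h=2 -> slot 2
709: h=5 -> slot 5
275: h=0, probe 0,1 -> slot 1
Table: [836, 275, 145, 861, ., 709, ., ., ., ., 65]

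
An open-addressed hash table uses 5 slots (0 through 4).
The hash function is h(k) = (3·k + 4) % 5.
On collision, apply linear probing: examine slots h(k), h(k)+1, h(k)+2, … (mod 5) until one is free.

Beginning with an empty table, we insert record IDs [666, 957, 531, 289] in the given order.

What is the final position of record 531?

3

666 hashes to 2; slot 2 is free → place at 2.
957 hashes to 0; slot 0 is free → place at 0.
531 hashes to 2; 2 taken → place at 3.
289 hashes to 1; slot 1 is free → place at 1.
Table: [957, 289, 666, 531, .]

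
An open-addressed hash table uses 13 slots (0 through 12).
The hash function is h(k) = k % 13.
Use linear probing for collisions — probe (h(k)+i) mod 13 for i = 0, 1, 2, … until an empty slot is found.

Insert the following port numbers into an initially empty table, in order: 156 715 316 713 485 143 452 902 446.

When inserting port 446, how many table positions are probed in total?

4

156 hashes to 0; slot 0 is free → place at 0.
715 hashes to 0; 0 taken → place at 1.
316 hashes to 4; slot 4 is free → place at 4.
713 hashes to 11; slot 11 is free → place at 11.
485 hashes to 4; 4 taken → place at 5.
143 hashes to 0; 0,1 taken → place at 2.
452 hashes to 10; slot 10 is free → place at 10.
902 hashes to 5; 5 taken → place at 6.
446 hashes to 4; 4,5,6 taken → place at 7.
Table: [156, 715, 143, —, 316, 485, 902, 446, —, —, 452, 713, —]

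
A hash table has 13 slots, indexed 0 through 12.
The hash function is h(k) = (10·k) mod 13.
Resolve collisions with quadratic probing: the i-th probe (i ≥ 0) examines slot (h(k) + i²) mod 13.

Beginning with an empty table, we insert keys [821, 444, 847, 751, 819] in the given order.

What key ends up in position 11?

847

821 hashes to 7; slot 7 is free → place at 7.
444 hashes to 7; 7 taken → place at 8.
847 hashes to 7; 7,8 taken → place at 11.
751 hashes to 9; slot 9 is free → place at 9.
819 hashes to 0; slot 0 is free → place at 0.
Table: [819, ∅, ∅, ∅, ∅, ∅, ∅, 821, 444, 751, ∅, 847, ∅]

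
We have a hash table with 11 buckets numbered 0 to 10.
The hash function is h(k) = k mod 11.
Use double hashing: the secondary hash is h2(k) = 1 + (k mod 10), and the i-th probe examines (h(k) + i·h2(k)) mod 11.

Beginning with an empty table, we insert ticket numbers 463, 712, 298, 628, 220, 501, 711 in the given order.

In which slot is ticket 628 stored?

6

Insert 463: h=1, slot 1 empty -> index 1.
Insert 712: h=8, slot 8 empty -> index 8.
Insert 298: h=1, h2=9, slot 1 occupied -> index 10.
Insert 628: h=1, h2=9, slots 1,10,8 occupied -> index 6.
Insert 220: h=0, slot 0 empty -> index 0.
Insert 501: h=6, h2=2, slots 6,8,10,1 occupied -> index 3.
Insert 711: h=7, slot 7 empty -> index 7.
Table: [220, 463, _, 501, _, _, 628, 711, 712, _, 298]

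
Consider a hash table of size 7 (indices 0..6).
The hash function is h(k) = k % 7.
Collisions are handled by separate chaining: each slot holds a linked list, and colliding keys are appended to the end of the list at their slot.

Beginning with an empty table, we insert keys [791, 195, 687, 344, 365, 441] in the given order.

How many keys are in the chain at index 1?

3

791 → bucket 0
195 → bucket 6
687 → bucket 1
344 → bucket 1 (collision)
365 → bucket 1 (collision)
441 → bucket 0 (collision)
Final buckets:
0: 791 -> 441
1: 687 -> 344 -> 365
2: —
3: —
4: —
5: —
6: 195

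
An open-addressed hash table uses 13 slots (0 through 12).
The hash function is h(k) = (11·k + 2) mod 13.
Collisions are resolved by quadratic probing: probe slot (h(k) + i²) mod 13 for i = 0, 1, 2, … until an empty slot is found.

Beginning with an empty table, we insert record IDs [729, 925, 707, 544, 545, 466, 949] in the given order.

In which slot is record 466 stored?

7

Insert 729: h=0, slot 0 empty -> index 0.
Insert 925: h=11, slot 11 empty -> index 11.
Insert 707: h=5, slot 5 empty -> index 5.
Insert 544: h=6, slot 6 empty -> index 6.
Insert 545: h=4, slot 4 empty -> index 4.
Insert 466: h=6, slot 6 occupied -> index 7.
Insert 949: h=2, slot 2 empty -> index 2.
Table: [729, _, 949, _, 545, 707, 544, 466, _, _, _, 925, _]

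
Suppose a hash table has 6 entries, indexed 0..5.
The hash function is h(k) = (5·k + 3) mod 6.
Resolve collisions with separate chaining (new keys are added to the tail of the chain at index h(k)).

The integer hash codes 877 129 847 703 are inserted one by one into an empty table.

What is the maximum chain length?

877 -> bucket 2
129 -> bucket 0
847 -> bucket 2 (collision)
703 -> bucket 2 (collision)
Final buckets:
0: 129
1: .
2: 877 -> 847 -> 703
3: .
4: .
5: .

3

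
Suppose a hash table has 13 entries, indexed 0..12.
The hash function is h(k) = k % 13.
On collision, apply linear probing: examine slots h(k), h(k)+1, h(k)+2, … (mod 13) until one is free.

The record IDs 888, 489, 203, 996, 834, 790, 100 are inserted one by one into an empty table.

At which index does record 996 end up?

10

888: h=4 => slot 4
489: h=8 => slot 8
203: h=8, probe 8,9 => slot 9
996: h=8, probe 8,9,10 => slot 10
834: h=2 => slot 2
790: h=10, probe 10,11 => slot 11
100: h=9, probe 9,10,11,12 => slot 12
Table: [-, -, 834, -, 888, -, -, -, 489, 203, 996, 790, 100]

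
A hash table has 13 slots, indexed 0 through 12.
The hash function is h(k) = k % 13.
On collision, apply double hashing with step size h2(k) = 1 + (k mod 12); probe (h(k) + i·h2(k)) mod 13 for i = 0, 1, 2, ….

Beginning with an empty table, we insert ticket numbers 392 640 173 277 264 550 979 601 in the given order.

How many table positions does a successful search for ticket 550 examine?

3

Insert 392: h=2, slot 2 empty → index 2.
Insert 640: h=3, slot 3 empty → index 3.
Insert 173: h=4, slot 4 empty → index 4.
Insert 277: h=4, h2=2, slot 4 occupied → index 6.
Insert 264: h=4, h2=1, slot 4 occupied → index 5.
Insert 550: h=4, h2=11, slots 4,2 occupied → index 0.
Insert 979: h=4, h2=8, slot 4 occupied → index 12.
Insert 601: h=3, h2=2, slots 3,5 occupied → index 7.
Table: [550, -, 392, 640, 173, 264, 277, 601, -, -, -, -, 979]
Lookup 550: h=4, h2=11, probe 4,2,0 → found at 0.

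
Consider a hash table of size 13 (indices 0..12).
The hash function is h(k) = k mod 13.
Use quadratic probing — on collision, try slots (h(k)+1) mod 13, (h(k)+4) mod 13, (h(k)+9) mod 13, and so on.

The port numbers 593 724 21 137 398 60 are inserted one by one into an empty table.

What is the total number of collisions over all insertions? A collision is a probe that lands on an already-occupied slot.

9

593: h=8 -> slot 8
724: h=9 -> slot 9
21: h=8, probe 8,9,12 -> slot 12
137: h=7 -> slot 7
398: h=8, probe 8,9,12,4 -> slot 4
60: h=8, probe 8,9,12,4,11 -> slot 11
Table: [-, -, -, -, 398, -, -, 137, 593, 724, -, 60, 21]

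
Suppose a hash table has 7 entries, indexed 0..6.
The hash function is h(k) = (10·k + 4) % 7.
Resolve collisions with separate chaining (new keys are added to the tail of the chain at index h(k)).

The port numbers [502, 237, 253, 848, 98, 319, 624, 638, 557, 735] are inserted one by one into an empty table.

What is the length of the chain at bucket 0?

502 → bucket 5
237 → bucket 1
253 → bucket 0
848 → bucket 0 (collision)
98 → bucket 4
319 → bucket 2
624 → bucket 0 (collision)
638 → bucket 0 (collision)
557 → bucket 2 (collision)
735 → bucket 4 (collision)
Final buckets:
0: 253 -> 848 -> 624 -> 638
1: 237
2: 319 -> 557
3: -
4: 98 -> 735
5: 502
6: -

4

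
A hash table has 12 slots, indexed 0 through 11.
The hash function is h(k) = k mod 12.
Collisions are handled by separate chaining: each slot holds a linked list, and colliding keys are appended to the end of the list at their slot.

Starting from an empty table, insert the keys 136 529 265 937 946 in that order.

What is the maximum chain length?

3

Insert 136: h=4, bucket 4 empty → new chain.
Insert 529: h=1, bucket 1 empty → new chain.
Insert 265: h=1, bucket 1 nonempty → append to chain.
Insert 937: h=1, bucket 1 nonempty → append to chain.
Insert 946: h=10, bucket 10 empty → new chain.
Final buckets:
0: ∅
1: 529 -> 265 -> 937
2: ∅
3: ∅
4: 136
5: ∅
6: ∅
7: ∅
8: ∅
9: ∅
10: 946
11: ∅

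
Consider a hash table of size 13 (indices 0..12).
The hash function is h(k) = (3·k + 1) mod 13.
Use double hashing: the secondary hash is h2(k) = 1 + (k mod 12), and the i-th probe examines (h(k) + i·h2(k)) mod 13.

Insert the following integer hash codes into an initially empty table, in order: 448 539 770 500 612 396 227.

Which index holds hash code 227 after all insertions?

3

Insert 448: h=6, slot 6 empty -> index 6.
Insert 539: h=6, h2=12, slot 6 occupied -> index 5.
Insert 770: h=10, slot 10 empty -> index 10.
Insert 500: h=6, h2=9, slot 6 occupied -> index 2.
Insert 612: h=4, slot 4 empty -> index 4.
Insert 396: h=6, h2=1, slot 6 occupied -> index 7.
Insert 227: h=6, h2=12, slots 6,5,4 occupied -> index 3.
Table: [-, -, 500, 227, 612, 539, 448, 396, -, -, 770, -, -]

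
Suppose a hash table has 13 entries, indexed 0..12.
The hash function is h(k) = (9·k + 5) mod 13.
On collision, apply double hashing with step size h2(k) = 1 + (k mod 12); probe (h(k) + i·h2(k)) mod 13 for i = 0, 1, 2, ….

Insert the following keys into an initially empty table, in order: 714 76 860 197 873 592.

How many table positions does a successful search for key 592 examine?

2

714: h=9 => slot 9
76: h=0 => slot 0
860: h=10 => slot 10
197: h=10, h2=6, probe 10,3 => slot 3
873: h=10, h2=10, probe 10,7 => slot 7
592: h=3, h2=5, probe 3,8 => slot 8
Table: [76, -, -, 197, -, -, -, 873, 592, 714, 860, -, -]
Lookup 592: h=3, h2=5, probe 3,8 → found at 8.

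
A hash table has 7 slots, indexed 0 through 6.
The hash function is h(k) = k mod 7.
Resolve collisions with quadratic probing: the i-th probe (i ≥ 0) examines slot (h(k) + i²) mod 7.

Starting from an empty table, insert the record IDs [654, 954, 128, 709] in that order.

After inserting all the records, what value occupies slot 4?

654 hashes to 3; slot 3 is free -> place at 3.
954 hashes to 2; slot 2 is free -> place at 2.
128 hashes to 2; 2,3 taken -> place at 6.
709 hashes to 2; 2,3,6 taken -> place at 4.
Table: [., ., 954, 654, 709, ., 128]

709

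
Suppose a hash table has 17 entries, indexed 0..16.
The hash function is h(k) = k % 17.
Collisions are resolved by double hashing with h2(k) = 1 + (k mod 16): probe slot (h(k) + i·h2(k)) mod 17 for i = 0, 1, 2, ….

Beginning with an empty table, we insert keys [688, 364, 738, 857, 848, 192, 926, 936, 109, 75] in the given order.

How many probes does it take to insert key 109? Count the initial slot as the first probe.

2

688 hashes to 8; slot 8 is free → place at 8.
364 hashes to 7; slot 7 is free → place at 7.
738 hashes to 7, h2=3; 7 taken → place at 10.
857 hashes to 7, h2=10; 7 taken → place at 0.
848 hashes to 15; slot 15 is free → place at 15.
192 hashes to 5; slot 5 is free → place at 5.
926 hashes to 8, h2=15; 8 taken → place at 6.
936 hashes to 1; slot 1 is free → place at 1.
109 hashes to 7, h2=14; 7 taken → place at 4.
75 hashes to 7, h2=12; 7 taken → place at 2.
Table: [857, 936, 75, ∅, 109, 192, 926, 364, 688, ∅, 738, ∅, ∅, ∅, ∅, 848, ∅]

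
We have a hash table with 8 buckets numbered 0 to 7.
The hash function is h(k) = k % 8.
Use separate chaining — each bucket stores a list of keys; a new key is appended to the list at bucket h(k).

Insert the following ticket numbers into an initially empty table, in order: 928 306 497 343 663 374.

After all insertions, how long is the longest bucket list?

2

Insert 928: h=0, bucket 0 empty -> new chain.
Insert 306: h=2, bucket 2 empty -> new chain.
Insert 497: h=1, bucket 1 empty -> new chain.
Insert 343: h=7, bucket 7 empty -> new chain.
Insert 663: h=7, bucket 7 nonempty -> append to chain.
Insert 374: h=6, bucket 6 empty -> new chain.
Final buckets:
0: 928
1: 497
2: 306
3: ∅
4: ∅
5: ∅
6: 374
7: 343 -> 663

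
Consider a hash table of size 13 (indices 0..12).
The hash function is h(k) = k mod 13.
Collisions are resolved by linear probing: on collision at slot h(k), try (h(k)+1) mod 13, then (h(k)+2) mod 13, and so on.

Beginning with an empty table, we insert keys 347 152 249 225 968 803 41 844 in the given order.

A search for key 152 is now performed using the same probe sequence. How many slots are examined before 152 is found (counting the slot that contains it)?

2

347 hashes to 9; slot 9 is free -> place at 9.
152 hashes to 9; 9 taken -> place at 10.
249 hashes to 2; slot 2 is free -> place at 2.
225 hashes to 4; slot 4 is free -> place at 4.
968 hashes to 6; slot 6 is free -> place at 6.
803 hashes to 10; 10 taken -> place at 11.
41 hashes to 2; 2 taken -> place at 3.
844 hashes to 12; slot 12 is free -> place at 12.
Table: [., ., 249, 41, 225, ., 968, ., ., 347, 152, 803, 844]
Lookup 152: h=9, probe 9,10 → found at 10.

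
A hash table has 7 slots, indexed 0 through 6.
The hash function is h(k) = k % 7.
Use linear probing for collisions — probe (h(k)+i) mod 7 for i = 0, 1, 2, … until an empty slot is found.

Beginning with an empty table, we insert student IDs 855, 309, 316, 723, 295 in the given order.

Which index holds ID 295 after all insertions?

Insert 855: h=1, slot 1 empty => index 1.
Insert 309: h=1, slot 1 occupied => index 2.
Insert 316: h=1, slots 1,2 occupied => index 3.
Insert 723: h=2, slots 2,3 occupied => index 4.
Insert 295: h=1, slots 1,2,3,4 occupied => index 5.
Table: [-, 855, 309, 316, 723, 295, -]

5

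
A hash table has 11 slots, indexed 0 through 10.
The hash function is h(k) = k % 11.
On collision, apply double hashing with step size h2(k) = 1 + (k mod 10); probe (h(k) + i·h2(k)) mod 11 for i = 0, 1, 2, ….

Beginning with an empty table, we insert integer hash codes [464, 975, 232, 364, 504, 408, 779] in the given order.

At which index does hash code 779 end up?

Insert 464: h=2, slot 2 empty → index 2.
Insert 975: h=7, slot 7 empty → index 7.
Insert 232: h=1, slot 1 empty → index 1.
Insert 364: h=1, h2=5, slot 1 occupied → index 6.
Insert 504: h=9, slot 9 empty → index 9.
Insert 408: h=1, h2=9, slot 1 occupied → index 10.
Insert 779: h=9, h2=10, slot 9 occupied → index 8.
Table: [., 232, 464, ., ., ., 364, 975, 779, 504, 408]

8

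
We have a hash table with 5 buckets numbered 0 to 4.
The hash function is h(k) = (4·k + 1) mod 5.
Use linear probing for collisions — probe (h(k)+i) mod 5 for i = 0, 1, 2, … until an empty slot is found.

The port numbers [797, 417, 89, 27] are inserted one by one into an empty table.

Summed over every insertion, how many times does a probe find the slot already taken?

3

797 hashes to 4; slot 4 is free => place at 4.
417 hashes to 4; 4 taken => place at 0.
89 hashes to 2; slot 2 is free => place at 2.
27 hashes to 4; 4,0 taken => place at 1.
Table: [417, 27, 89, ∅, 797]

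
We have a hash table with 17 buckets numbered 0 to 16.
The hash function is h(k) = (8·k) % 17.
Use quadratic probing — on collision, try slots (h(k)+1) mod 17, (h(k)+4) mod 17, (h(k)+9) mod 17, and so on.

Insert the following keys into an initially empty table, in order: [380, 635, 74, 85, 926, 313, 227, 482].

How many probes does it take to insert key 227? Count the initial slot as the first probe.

380: h=14 → slot 14
635: h=14, probe 14,15 → slot 15
74: h=14, probe 14,15,1 → slot 1
85: h=0 → slot 0
926: h=13 → slot 13
313: h=5 → slot 5
227: h=14, probe 14,15,1,6 → slot 6
482: h=14, probe 14,15,1,6,13,5,16 → slot 16
Table: [85, 74, ∅, ∅, ∅, 313, 227, ∅, ∅, ∅, ∅, ∅, ∅, 926, 380, 635, 482]

4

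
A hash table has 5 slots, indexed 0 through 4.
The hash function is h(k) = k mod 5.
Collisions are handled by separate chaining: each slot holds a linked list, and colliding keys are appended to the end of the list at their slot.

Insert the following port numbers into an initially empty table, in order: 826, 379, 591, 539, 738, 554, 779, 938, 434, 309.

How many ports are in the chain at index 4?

826 → bucket 1
379 → bucket 4
591 → bucket 1 (collision)
539 → bucket 4 (collision)
738 → bucket 3
554 → bucket 4 (collision)
779 → bucket 4 (collision)
938 → bucket 3 (collision)
434 → bucket 4 (collision)
309 → bucket 4 (collision)
Final buckets:
0: —
1: 826 -> 591
2: —
3: 738 -> 938
4: 379 -> 539 -> 554 -> 779 -> 434 -> 309

6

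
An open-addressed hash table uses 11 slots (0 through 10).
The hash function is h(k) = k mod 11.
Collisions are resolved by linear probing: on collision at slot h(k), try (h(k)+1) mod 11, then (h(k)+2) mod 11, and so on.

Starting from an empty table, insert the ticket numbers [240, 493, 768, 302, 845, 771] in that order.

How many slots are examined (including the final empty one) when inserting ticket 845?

240: h=9 → slot 9
493: h=9, probe 9,10 → slot 10
768: h=9, probe 9,10,0 → slot 0
302: h=5 → slot 5
845: h=9, probe 9,10,0,1 → slot 1
771: h=1, probe 1,2 → slot 2
Table: [768, 845, 771, -, -, 302, -, -, -, 240, 493]

4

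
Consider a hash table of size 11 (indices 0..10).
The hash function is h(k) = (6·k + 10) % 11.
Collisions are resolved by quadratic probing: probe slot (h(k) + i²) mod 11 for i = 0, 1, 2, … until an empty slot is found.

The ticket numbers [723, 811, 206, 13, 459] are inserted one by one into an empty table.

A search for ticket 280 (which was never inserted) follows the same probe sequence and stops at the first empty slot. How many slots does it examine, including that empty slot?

Insert 723: h=3, slot 3 empty -> index 3.
Insert 811: h=3, slot 3 occupied -> index 4.
Insert 206: h=3, slots 3,4 occupied -> index 7.
Insert 13: h=0, slot 0 empty -> index 0.
Insert 459: h=3, slots 3,4,7 occupied -> index 1.
Table: [13, 459, ., 723, 811, ., ., 206, ., ., .]
Lookup 280: h=7, probe 7,8 → slot 8 empty, not found.

2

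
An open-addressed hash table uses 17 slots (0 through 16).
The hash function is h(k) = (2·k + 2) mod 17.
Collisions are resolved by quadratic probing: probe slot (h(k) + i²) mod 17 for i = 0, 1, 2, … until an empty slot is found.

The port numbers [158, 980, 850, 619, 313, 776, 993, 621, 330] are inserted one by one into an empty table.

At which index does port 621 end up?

4

Insert 158: h=12, slot 12 empty => index 12.
Insert 980: h=7, slot 7 empty => index 7.
Insert 850: h=2, slot 2 empty => index 2.
Insert 619: h=16, slot 16 empty => index 16.
Insert 313: h=16, slot 16 occupied => index 0.
Insert 776: h=7, slot 7 occupied => index 8.
Insert 993: h=16, slots 16,0 occupied => index 3.
Insert 621: h=3, slot 3 occupied => index 4.
Insert 330: h=16, slots 16,0,3,8 occupied => index 15.
Table: [313, ., 850, 993, 621, ., ., 980, 776, ., ., ., 158, ., ., 330, 619]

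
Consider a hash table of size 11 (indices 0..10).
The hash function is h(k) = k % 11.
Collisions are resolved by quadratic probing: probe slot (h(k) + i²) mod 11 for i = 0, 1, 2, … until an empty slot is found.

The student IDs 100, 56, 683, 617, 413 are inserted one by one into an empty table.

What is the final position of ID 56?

100 hashes to 1; slot 1 is free -> place at 1.
56 hashes to 1; 1 taken -> place at 2.
683 hashes to 1; 1,2 taken -> place at 5.
617 hashes to 1; 1,2,5 taken -> place at 10.
413 hashes to 6; slot 6 is free -> place at 6.
Table: [∅, 100, 56, ∅, ∅, 683, 413, ∅, ∅, ∅, 617]

2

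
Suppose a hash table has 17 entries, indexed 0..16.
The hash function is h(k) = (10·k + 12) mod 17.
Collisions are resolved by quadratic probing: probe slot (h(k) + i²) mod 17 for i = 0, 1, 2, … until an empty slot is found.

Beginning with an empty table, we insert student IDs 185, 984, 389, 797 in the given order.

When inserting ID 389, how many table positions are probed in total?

3

185 hashes to 9; slot 9 is free => place at 9.
984 hashes to 9; 9 taken => place at 10.
389 hashes to 9; 9,10 taken => place at 13.
797 hashes to 9; 9,10,13 taken => place at 1.
Table: [., 797, ., ., ., ., ., ., ., 185, 984, ., ., 389, ., ., .]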